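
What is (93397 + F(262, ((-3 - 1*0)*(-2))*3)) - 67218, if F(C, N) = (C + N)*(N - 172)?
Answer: -16941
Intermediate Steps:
F(C, N) = (-172 + N)*(C + N) (F(C, N) = (C + N)*(-172 + N) = (-172 + N)*(C + N))
(93397 + F(262, ((-3 - 1*0)*(-2))*3)) - 67218 = (93397 + ((((-3 - 1*0)*(-2))*3)² - 172*262 - 172*(-3 - 1*0)*(-2)*3 + 262*(((-3 - 1*0)*(-2))*3))) - 67218 = (93397 + ((((-3 + 0)*(-2))*3)² - 45064 - 172*(-3 + 0)*(-2)*3 + 262*(((-3 + 0)*(-2))*3))) - 67218 = (93397 + ((-3*(-2)*3)² - 45064 - 172*(-3*(-2))*3 + 262*(-3*(-2)*3))) - 67218 = (93397 + ((6*3)² - 45064 - 1032*3 + 262*(6*3))) - 67218 = (93397 + (18² - 45064 - 172*18 + 262*18)) - 67218 = (93397 + (324 - 45064 - 3096 + 4716)) - 67218 = (93397 - 43120) - 67218 = 50277 - 67218 = -16941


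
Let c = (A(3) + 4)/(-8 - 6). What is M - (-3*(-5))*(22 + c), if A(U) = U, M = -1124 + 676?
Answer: -1541/2 ≈ -770.50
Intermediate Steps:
M = -448
c = -½ (c = (3 + 4)/(-8 - 6) = 7/(-14) = 7*(-1/14) = -½ ≈ -0.50000)
M - (-3*(-5))*(22 + c) = -448 - (-3*(-5))*(22 - ½) = -448 - 15*43/2 = -448 - 1*645/2 = -448 - 645/2 = -1541/2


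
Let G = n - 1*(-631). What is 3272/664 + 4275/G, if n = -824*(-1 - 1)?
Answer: 1286936/189157 ≈ 6.8035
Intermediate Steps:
n = 1648 (n = -824*(-2) = 1648)
G = 2279 (G = 1648 - 1*(-631) = 1648 + 631 = 2279)
3272/664 + 4275/G = 3272/664 + 4275/2279 = 3272*(1/664) + 4275*(1/2279) = 409/83 + 4275/2279 = 1286936/189157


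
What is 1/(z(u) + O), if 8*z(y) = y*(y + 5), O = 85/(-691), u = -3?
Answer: -2764/2413 ≈ -1.1455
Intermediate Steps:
O = -85/691 (O = 85*(-1/691) = -85/691 ≈ -0.12301)
z(y) = y*(5 + y)/8 (z(y) = (y*(y + 5))/8 = (y*(5 + y))/8 = y*(5 + y)/8)
1/(z(u) + O) = 1/((1/8)*(-3)*(5 - 3) - 85/691) = 1/((1/8)*(-3)*2 - 85/691) = 1/(-3/4 - 85/691) = 1/(-2413/2764) = -2764/2413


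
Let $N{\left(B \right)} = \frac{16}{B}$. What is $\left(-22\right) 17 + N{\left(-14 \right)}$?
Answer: $- \frac{2626}{7} \approx -375.14$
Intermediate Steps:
$\left(-22\right) 17 + N{\left(-14 \right)} = \left(-22\right) 17 + \frac{16}{-14} = -374 + 16 \left(- \frac{1}{14}\right) = -374 - \frac{8}{7} = - \frac{2626}{7}$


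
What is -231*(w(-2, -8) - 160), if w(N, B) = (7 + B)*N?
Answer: 36498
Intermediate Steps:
w(N, B) = N*(7 + B)
-231*(w(-2, -8) - 160) = -231*(-2*(7 - 8) - 160) = -231*(-2*(-1) - 160) = -231*(2 - 160) = -231*(-158) = 36498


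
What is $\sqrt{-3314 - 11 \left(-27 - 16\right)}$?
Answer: $i \sqrt{2841} \approx 53.301 i$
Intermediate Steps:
$\sqrt{-3314 - 11 \left(-27 - 16\right)} = \sqrt{-3314 - -473} = \sqrt{-3314 + 473} = \sqrt{-2841} = i \sqrt{2841}$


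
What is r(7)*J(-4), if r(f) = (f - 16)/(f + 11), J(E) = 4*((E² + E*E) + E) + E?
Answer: -54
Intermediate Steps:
J(E) = 5*E + 8*E² (J(E) = 4*((E² + E²) + E) + E = 4*(2*E² + E) + E = 4*(E + 2*E²) + E = (4*E + 8*E²) + E = 5*E + 8*E²)
r(f) = (-16 + f)/(11 + f)
r(7)*J(-4) = ((-16 + 7)/(11 + 7))*(-4*(5 + 8*(-4))) = (-9/18)*(-4*(5 - 32)) = ((1/18)*(-9))*(-4*(-27)) = -½*108 = -54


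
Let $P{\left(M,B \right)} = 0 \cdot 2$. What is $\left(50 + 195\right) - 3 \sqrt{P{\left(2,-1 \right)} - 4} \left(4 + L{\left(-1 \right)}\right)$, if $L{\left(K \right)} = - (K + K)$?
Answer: $245 - 36 i \approx 245.0 - 36.0 i$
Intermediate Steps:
$P{\left(M,B \right)} = 0$
$L{\left(K \right)} = - 2 K$
$\left(50 + 195\right) - 3 \sqrt{P{\left(2,-1 \right)} - 4} \left(4 + L{\left(-1 \right)}\right) = \left(50 + 195\right) - 3 \sqrt{0 - 4} \left(4 - -2\right) = 245 - 3 \sqrt{-4} \left(4 + 2\right) = 245 - 3 \cdot 2 i 6 = 245 - 3 \cdot 12 i = 245 - 36 i$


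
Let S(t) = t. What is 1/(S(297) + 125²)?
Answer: 1/15922 ≈ 6.2806e-5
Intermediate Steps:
1/(S(297) + 125²) = 1/(297 + 125²) = 1/(297 + 15625) = 1/15922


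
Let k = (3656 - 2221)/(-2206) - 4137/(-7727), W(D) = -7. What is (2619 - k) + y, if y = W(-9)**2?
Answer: 45480055039/17045762 ≈ 2668.1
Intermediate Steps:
k = -1962023/17045762 (k = 1435*(-1/2206) - 4137*(-1/7727) = -1435/2206 + 4137/7727 = -1962023/17045762 ≈ -0.11510)
y = 49 (y = (-7)**2 = 49)
(2619 - k) + y = (2619 - 1*(-1962023/17045762)) + 49 = (2619 + 1962023/17045762) + 49 = 44644812701/17045762 + 49 = 45480055039/17045762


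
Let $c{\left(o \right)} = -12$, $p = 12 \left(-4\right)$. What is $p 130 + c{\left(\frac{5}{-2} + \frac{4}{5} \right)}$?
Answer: $-6252$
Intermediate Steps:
$p = -48$
$p 130 + c{\left(\frac{5}{-2} + \frac{4}{5} \right)} = \left(-48\right) 130 - 12 = -6240 - 12 = -6252$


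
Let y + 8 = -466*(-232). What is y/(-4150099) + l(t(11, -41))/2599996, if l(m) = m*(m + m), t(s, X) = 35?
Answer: -19350158931/770731485686 ≈ -0.025106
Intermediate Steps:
l(m) = 2*m² (l(m) = m*(2*m) = 2*m²)
y = 108104 (y = -8 - 466*(-232) = -8 + 108112 = 108104)
y/(-4150099) + l(t(11, -41))/2599996 = 108104/(-4150099) + (2*35²)/2599996 = 108104*(-1/4150099) + (2*1225)*(1/2599996) = -108104/4150099 + 2450*(1/2599996) = -108104/4150099 + 175/185714 = -19350158931/770731485686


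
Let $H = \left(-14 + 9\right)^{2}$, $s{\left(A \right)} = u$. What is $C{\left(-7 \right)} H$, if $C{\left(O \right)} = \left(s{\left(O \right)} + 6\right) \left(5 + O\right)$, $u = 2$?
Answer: $-400$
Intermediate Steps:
$s{\left(A \right)} = 2$
$H = 25$ ($H = \left(-5\right)^{2} = 25$)
$C{\left(O \right)} = 40 + 8 O$ ($C{\left(O \right)} = \left(2 + 6\right) \left(5 + O\right) = 8 \left(5 + O\right) = 40 + 8 O$)
$C{\left(-7 \right)} H = \left(40 + 8 \left(-7\right)\right) 25 = \left(40 - 56\right) 25 = \left(-16\right) 25 = -400$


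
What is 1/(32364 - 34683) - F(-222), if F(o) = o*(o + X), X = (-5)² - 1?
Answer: -101933965/2319 ≈ -43956.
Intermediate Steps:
X = 24 (X = 25 - 1 = 24)
F(o) = o*(24 + o) (F(o) = o*(o + 24) = o*(24 + o))
1/(32364 - 34683) - F(-222) = 1/(32364 - 34683) - (-222)*(24 - 222) = 1/(-2319) - (-222)*(-198) = -1/2319 - 1*43956 = -1/2319 - 43956 = -101933965/2319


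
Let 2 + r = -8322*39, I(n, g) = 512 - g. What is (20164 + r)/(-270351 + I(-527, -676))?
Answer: 304396/269163 ≈ 1.1309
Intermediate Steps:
r = -324560 (r = -2 - 8322*39 = -2 - 324558 = -324560)
(20164 + r)/(-270351 + I(-527, -676)) = (20164 - 324560)/(-270351 + (512 - 1*(-676))) = -304396/(-270351 + (512 + 676)) = -304396/(-270351 + 1188) = -304396/(-269163) = -304396*(-1/269163) = 304396/269163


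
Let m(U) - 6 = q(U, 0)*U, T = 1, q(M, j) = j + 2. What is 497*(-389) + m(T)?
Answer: -193325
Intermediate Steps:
q(M, j) = 2 + j
m(U) = 6 + 2*U (m(U) = 6 + (2 + 0)*U = 6 + 2*U)
497*(-389) + m(T) = 497*(-389) + (6 + 2*1) = -193333 + (6 + 2) = -193333 + 8 = -193325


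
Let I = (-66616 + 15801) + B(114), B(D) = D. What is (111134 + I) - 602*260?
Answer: -96087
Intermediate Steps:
I = -50701 (I = (-66616 + 15801) + 114 = -50815 + 114 = -50701)
(111134 + I) - 602*260 = (111134 - 50701) - 602*260 = 60433 - 156520 = -96087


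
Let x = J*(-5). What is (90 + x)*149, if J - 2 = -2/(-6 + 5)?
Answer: 10430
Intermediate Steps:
J = 4 (J = 2 - 2/(-6 + 5) = 2 - 2/(-1) = 2 - 2*(-1) = 2 + 2 = 4)
x = -20 (x = 4*(-5) = -20)
(90 + x)*149 = (90 - 20)*149 = 70*149 = 10430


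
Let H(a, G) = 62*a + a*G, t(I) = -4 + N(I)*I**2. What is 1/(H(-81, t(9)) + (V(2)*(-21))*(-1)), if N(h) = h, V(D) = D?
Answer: -1/63705 ≈ -1.5697e-5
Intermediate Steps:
t(I) = -4 + I**3 (t(I) = -4 + I*I**2 = -4 + I**3)
H(a, G) = 62*a + G*a
1/(H(-81, t(9)) + (V(2)*(-21))*(-1)) = 1/(-81*(62 + (-4 + 9**3)) + (2*(-21))*(-1)) = 1/(-81*(62 + (-4 + 729)) - 42*(-1)) = 1/(-81*(62 + 725) + 42) = 1/(-81*787 + 42) = 1/(-63747 + 42) = 1/(-63705) = -1/63705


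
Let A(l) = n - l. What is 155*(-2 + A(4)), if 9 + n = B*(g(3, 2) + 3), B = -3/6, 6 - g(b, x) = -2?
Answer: -6355/2 ≈ -3177.5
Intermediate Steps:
g(b, x) = 8 (g(b, x) = 6 - 1*(-2) = 6 + 2 = 8)
B = -½ (B = -3*⅙ = -½ ≈ -0.50000)
n = -29/2 (n = -9 - (8 + 3)/2 = -9 - ½*11 = -9 - 11/2 = -29/2 ≈ -14.500)
A(l) = -29/2 - l
155*(-2 + A(4)) = 155*(-2 + (-29/2 - 1*4)) = 155*(-2 + (-29/2 - 4)) = 155*(-2 - 37/2) = 155*(-41/2) = -6355/2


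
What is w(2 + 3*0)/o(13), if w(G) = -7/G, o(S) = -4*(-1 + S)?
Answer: 7/96 ≈ 0.072917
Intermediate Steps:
o(S) = 4 - 4*S
w(2 + 3*0)/o(13) = (-7/(2 + 3*0))/(4 - 4*13) = (-7/(2 + 0))/(4 - 52) = (-7/2)/(-48) = -(-7)/(48*2) = -1/48*(-7/2) = 7/96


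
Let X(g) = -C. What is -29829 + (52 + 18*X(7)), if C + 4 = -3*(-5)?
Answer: -29975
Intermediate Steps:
C = 11 (C = -4 - 3*(-5) = -4 + 15 = 11)
X(g) = -11 (X(g) = -1*11 = -11)
-29829 + (52 + 18*X(7)) = -29829 + (52 + 18*(-11)) = -29829 + (52 - 198) = -29829 - 146 = -29975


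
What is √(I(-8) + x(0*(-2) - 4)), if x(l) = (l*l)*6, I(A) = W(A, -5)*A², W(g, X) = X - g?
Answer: 12*√2 ≈ 16.971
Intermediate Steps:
I(A) = A²*(-5 - A) (I(A) = (-5 - A)*A² = A²*(-5 - A))
x(l) = 6*l² (x(l) = l²*6 = 6*l²)
√(I(-8) + x(0*(-2) - 4)) = √((-8)²*(-5 - 1*(-8)) + 6*(0*(-2) - 4)²) = √(64*(-5 + 8) + 6*(0 - 4)²) = √(64*3 + 6*(-4)²) = √(192 + 6*16) = √(192 + 96) = √288 = 12*√2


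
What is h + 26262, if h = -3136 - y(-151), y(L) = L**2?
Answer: 325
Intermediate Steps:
h = -25937 (h = -3136 - 1*(-151)**2 = -3136 - 1*22801 = -3136 - 22801 = -25937)
h + 26262 = -25937 + 26262 = 325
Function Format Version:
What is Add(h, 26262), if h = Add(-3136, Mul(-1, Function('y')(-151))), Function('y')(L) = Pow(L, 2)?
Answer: 325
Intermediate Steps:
h = -25937 (h = Add(-3136, Mul(-1, Pow(-151, 2))) = Add(-3136, Mul(-1, 22801)) = Add(-3136, -22801) = -25937)
Add(h, 26262) = Add(-25937, 26262) = 325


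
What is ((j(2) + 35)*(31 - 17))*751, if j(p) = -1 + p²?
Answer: 399532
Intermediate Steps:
((j(2) + 35)*(31 - 17))*751 = (((-1 + 2²) + 35)*(31 - 17))*751 = (((-1 + 4) + 35)*14)*751 = ((3 + 35)*14)*751 = (38*14)*751 = 532*751 = 399532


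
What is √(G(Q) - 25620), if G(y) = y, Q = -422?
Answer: I*√26042 ≈ 161.38*I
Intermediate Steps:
√(G(Q) - 25620) = √(-422 - 25620) = √(-26042) = I*√26042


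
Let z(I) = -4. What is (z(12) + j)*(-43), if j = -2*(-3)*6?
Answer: -1376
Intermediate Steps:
j = 36 (j = 6*6 = 36)
(z(12) + j)*(-43) = (-4 + 36)*(-43) = 32*(-43) = -1376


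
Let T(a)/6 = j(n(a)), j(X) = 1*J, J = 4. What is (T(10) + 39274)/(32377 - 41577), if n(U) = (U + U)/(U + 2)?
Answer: -19649/4600 ≈ -4.2715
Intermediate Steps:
n(U) = 2*U/(2 + U) (n(U) = (2*U)/(2 + U) = 2*U/(2 + U))
j(X) = 4 (j(X) = 1*4 = 4)
T(a) = 24 (T(a) = 6*4 = 24)
(T(10) + 39274)/(32377 - 41577) = (24 + 39274)/(32377 - 41577) = 39298/(-9200) = 39298*(-1/9200) = -19649/4600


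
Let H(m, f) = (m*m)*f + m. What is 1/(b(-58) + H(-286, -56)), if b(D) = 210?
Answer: -1/4580652 ≈ -2.1831e-7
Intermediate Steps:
H(m, f) = m + f*m² (H(m, f) = m²*f + m = f*m² + m = m + f*m²)
1/(b(-58) + H(-286, -56)) = 1/(210 - 286*(1 - 56*(-286))) = 1/(210 - 286*(1 + 16016)) = 1/(210 - 286*16017) = 1/(210 - 4580862) = 1/(-4580652) = -1/4580652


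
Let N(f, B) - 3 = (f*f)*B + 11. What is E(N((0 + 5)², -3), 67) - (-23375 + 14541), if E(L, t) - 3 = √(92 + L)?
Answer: 8837 + I*√1769 ≈ 8837.0 + 42.06*I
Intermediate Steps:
N(f, B) = 14 + B*f² (N(f, B) = 3 + ((f*f)*B + 11) = 3 + (f²*B + 11) = 3 + (B*f² + 11) = 3 + (11 + B*f²) = 14 + B*f²)
E(L, t) = 3 + √(92 + L)
E(N((0 + 5)², -3), 67) - (-23375 + 14541) = (3 + √(92 + (14 - 3*(0 + 5)⁴))) - (-23375 + 14541) = (3 + √(92 + (14 - 3*(5²)²))) - 1*(-8834) = (3 + √(92 + (14 - 3*25²))) + 8834 = (3 + √(92 + (14 - 3*625))) + 8834 = (3 + √(92 + (14 - 1875))) + 8834 = (3 + √(92 - 1861)) + 8834 = (3 + √(-1769)) + 8834 = (3 + I*√1769) + 8834 = 8837 + I*√1769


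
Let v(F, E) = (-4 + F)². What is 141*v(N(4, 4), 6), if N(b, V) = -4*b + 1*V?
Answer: 36096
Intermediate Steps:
N(b, V) = V - 4*b (N(b, V) = -4*b + V = V - 4*b)
141*v(N(4, 4), 6) = 141*(-4 + (4 - 4*4))² = 141*(-4 + (4 - 16))² = 141*(-4 - 12)² = 141*(-16)² = 141*256 = 36096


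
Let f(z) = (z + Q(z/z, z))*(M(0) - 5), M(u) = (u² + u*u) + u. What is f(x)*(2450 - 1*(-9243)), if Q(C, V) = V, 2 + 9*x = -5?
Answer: 818510/9 ≈ 90946.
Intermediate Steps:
x = -7/9 (x = -2/9 + (⅑)*(-5) = -2/9 - 5/9 = -7/9 ≈ -0.77778)
M(u) = u + 2*u² (M(u) = (u² + u²) + u = 2*u² + u = u + 2*u²)
f(z) = -10*z (f(z) = (z + z)*(0*(1 + 2*0) - 5) = (2*z)*(0*(1 + 0) - 5) = (2*z)*(0*1 - 5) = (2*z)*(0 - 5) = (2*z)*(-5) = -10*z)
f(x)*(2450 - 1*(-9243)) = (-10*(-7/9))*(2450 - 1*(-9243)) = 70*(2450 + 9243)/9 = (70/9)*11693 = 818510/9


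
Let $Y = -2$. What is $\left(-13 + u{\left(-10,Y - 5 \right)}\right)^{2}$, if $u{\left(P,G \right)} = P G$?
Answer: $3249$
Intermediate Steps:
$u{\left(P,G \right)} = G P$
$\left(-13 + u{\left(-10,Y - 5 \right)}\right)^{2} = \left(-13 + \left(-2 - 5\right) \left(-10\right)\right)^{2} = \left(-13 - -70\right)^{2} = \left(-13 + 70\right)^{2} = 57^{2} = 3249$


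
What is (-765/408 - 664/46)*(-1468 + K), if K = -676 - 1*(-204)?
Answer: 1455485/46 ≈ 31641.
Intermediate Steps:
K = -472 (K = -676 + 204 = -472)
(-765/408 - 664/46)*(-1468 + K) = (-765/408 - 664/46)*(-1468 - 472) = (-765*1/408 - 664*1/46)*(-1940) = (-15/8 - 332/23)*(-1940) = -3001/184*(-1940) = 1455485/46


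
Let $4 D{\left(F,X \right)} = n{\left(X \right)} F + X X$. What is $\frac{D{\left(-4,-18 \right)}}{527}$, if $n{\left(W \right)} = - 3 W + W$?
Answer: $\frac{45}{527} \approx 0.085389$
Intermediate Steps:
$n{\left(W \right)} = - 2 W$
$D{\left(F,X \right)} = \frac{X^{2}}{4} - \frac{F X}{2}$ ($D{\left(F,X \right)} = \frac{- 2 X F + X X}{4} = \frac{- 2 F X + X^{2}}{4} = \frac{X^{2} - 2 F X}{4} = \frac{X^{2}}{4} - \frac{F X}{2}$)
$\frac{D{\left(-4,-18 \right)}}{527} = \frac{\frac{1}{4} \left(-18\right) \left(-18 - -8\right)}{527} = \frac{1}{4} \left(-18\right) \left(-18 + 8\right) \frac{1}{527} = \frac{1}{4} \left(-18\right) \left(-10\right) \frac{1}{527} = 45 \cdot \frac{1}{527} = \frac{45}{527}$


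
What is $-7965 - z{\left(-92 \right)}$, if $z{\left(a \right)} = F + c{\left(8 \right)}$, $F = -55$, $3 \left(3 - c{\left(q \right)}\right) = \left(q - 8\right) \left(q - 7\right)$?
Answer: $-7913$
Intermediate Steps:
$c{\left(q \right)} = 3 - \frac{\left(-8 + q\right) \left(-7 + q\right)}{3}$ ($c{\left(q \right)} = 3 - \frac{\left(q - 8\right) \left(q - 7\right)}{3} = 3 - \frac{\left(-8 + q\right) \left(-7 + q\right)}{3}$)
$z{\left(a \right)} = -52$ ($z{\left(a \right)} = -55 - \left(- \frac{73}{3} + \frac{64}{3}\right) = -55 - -3 = -55 + 3 = -52$)
$-7965 - z{\left(-92 \right)} = -7965 - -52 = -7965 + 52 = -7913$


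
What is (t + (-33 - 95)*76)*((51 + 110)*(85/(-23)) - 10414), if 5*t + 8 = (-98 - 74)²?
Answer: 209875576/5 ≈ 4.1975e+7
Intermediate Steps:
t = 29576/5 (t = -8/5 + (-98 - 74)²/5 = -8/5 + (⅕)*(-172)² = -8/5 + (⅕)*29584 = -8/5 + 29584/5 = 29576/5 ≈ 5915.2)
(t + (-33 - 95)*76)*((51 + 110)*(85/(-23)) - 10414) = (29576/5 + (-33 - 95)*76)*((51 + 110)*(85/(-23)) - 10414) = (29576/5 - 128*76)*(161*(85*(-1/23)) - 10414) = (29576/5 - 9728)*(161*(-85/23) - 10414) = -19064*(-595 - 10414)/5 = -19064/5*(-11009) = 209875576/5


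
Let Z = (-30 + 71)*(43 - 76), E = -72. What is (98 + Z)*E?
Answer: 90360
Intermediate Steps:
Z = -1353 (Z = 41*(-33) = -1353)
(98 + Z)*E = (98 - 1353)*(-72) = -1255*(-72) = 90360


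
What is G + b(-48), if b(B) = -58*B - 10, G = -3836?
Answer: -1062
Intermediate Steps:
b(B) = -10 - 58*B
G + b(-48) = -3836 + (-10 - 58*(-48)) = -3836 + (-10 + 2784) = -3836 + 2774 = -1062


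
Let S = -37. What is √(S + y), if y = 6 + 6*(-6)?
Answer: I*√67 ≈ 8.1853*I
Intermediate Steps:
y = -30 (y = 6 - 36 = -30)
√(S + y) = √(-37 - 30) = √(-67) = I*√67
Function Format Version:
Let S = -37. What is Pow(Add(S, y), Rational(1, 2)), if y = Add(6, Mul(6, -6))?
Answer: Mul(I, Pow(67, Rational(1, 2))) ≈ Mul(8.1853, I)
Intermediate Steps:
y = -30 (y = Add(6, -36) = -30)
Pow(Add(S, y), Rational(1, 2)) = Pow(Add(-37, -30), Rational(1, 2)) = Pow(-67, Rational(1, 2)) = Mul(I, Pow(67, Rational(1, 2)))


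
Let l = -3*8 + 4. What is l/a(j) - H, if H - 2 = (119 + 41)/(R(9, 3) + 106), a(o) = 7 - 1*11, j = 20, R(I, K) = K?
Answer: 167/109 ≈ 1.5321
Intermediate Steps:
l = -20 (l = -24 + 4 = -20)
a(o) = -4 (a(o) = 7 - 11 = -4)
H = 378/109 (H = 2 + (119 + 41)/(3 + 106) = 2 + 160/109 = 378/109 ≈ 3.4679)
l/a(j) - H = -20/(-4) - 1*378/109 = -20*(-¼) - 378/109 = 5 - 378/109 = 167/109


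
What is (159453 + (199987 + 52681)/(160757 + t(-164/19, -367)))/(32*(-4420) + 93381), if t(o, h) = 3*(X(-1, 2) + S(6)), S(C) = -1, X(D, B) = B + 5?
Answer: -25636308743/7726685725 ≈ -3.3179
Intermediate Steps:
X(D, B) = 5 + B
t(o, h) = 18 (t(o, h) = 3*((5 + 2) - 1) = 3*(7 - 1) = 3*6 = 18)
(159453 + (199987 + 52681)/(160757 + t(-164/19, -367)))/(32*(-4420) + 93381) = (159453 + (199987 + 52681)/(160757 + 18))/(32*(-4420) + 93381) = (159453 + 252668/160775)/(-141440 + 93381) = (159453 + 252668*(1/160775))/(-48059) = (159453 + 252668/160775)*(-1/48059) = (25636308743/160775)*(-1/48059) = -25636308743/7726685725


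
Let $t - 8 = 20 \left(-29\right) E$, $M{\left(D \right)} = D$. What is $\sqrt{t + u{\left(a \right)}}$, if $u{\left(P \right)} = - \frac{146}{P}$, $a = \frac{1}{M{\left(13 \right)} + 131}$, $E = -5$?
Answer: $2 i \sqrt{4529} \approx 134.6 i$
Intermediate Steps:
$a = \frac{1}{144}$ ($a = \frac{1}{13 + 131} = \frac{1}{144} \approx 0.0069444$)
$t = 2908$ ($t = 8 + 20 \left(-29\right) \left(-5\right) = 8 - -2900 = 8 + 2900 = 2908$)
$\sqrt{t + u{\left(a \right)}} = \sqrt{2908 - 146 \frac{1}{\frac{1}{144}}} = \sqrt{2908 - 21024} = \sqrt{-18116} = 2 i \sqrt{4529}$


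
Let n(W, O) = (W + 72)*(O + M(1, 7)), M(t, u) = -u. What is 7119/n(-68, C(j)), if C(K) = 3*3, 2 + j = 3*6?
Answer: 7119/8 ≈ 889.88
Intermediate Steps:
j = 16 (j = -2 + 3*6 = -2 + 18 = 16)
C(K) = 9
n(W, O) = (-7 + O)*(72 + W) (n(W, O) = (W + 72)*(O - 1*7) = (72 + W)*(O - 7) = (72 + W)*(-7 + O) = (-7 + O)*(72 + W))
7119/n(-68, C(j)) = 7119/(-504 - 7*(-68) + 72*9 + 9*(-68)) = 7119/(-504 + 476 + 648 - 612) = 7119/8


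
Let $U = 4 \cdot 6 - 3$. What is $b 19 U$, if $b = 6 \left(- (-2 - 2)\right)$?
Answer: $9576$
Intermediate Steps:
$U = 21$ ($U = 24 - 3 = 21$)
$b = 24$ ($b = 6 \left(\left(-1\right) \left(-4\right)\right) = 6 \cdot 4 = 24$)
$b 19 U = 24 \cdot 19 \cdot 21 = 456 \cdot 21 = 9576$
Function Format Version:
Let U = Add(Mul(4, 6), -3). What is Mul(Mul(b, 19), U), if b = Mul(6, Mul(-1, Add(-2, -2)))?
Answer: 9576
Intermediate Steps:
U = 21 (U = Add(24, -3) = 21)
b = 24 (b = Mul(6, Mul(-1, -4)) = Mul(6, 4) = 24)
Mul(Mul(b, 19), U) = Mul(Mul(24, 19), 21) = Mul(456, 21) = 9576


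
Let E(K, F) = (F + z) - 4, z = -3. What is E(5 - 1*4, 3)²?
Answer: 16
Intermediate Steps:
E(K, F) = -7 + F (E(K, F) = (F - 3) - 4 = (-3 + F) - 4 = -7 + F)
E(5 - 1*4, 3)² = (-7 + 3)² = (-4)² = 16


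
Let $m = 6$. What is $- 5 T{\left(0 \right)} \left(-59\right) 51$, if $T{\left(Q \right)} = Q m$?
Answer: $0$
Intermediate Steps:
$T{\left(Q \right)} = 6 Q$ ($T{\left(Q \right)} = Q 6 = 6 Q$)
$- 5 T{\left(0 \right)} \left(-59\right) 51 = - 5 \cdot 6 \cdot 0 \left(-59\right) 51 = \left(-5\right) 0 \left(-59\right) 51 = 0 \left(-59\right) 51 = 0 \cdot 51 = 0$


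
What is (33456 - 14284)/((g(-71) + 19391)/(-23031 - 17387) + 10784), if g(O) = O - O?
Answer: 774893896/435848321 ≈ 1.7779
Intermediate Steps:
g(O) = 0
(33456 - 14284)/((g(-71) + 19391)/(-23031 - 17387) + 10784) = (33456 - 14284)/((0 + 19391)/(-23031 - 17387) + 10784) = 19172/(19391/(-40418) + 10784) = 19172/(19391*(-1/40418) + 10784) = 19172/(-19391/40418 + 10784) = 19172/(435848321/40418) = 19172*(40418/435848321) = 774893896/435848321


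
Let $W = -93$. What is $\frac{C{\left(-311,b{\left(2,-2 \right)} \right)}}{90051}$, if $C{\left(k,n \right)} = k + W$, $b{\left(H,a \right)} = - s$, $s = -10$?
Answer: $- \frac{404}{90051} \approx -0.0044863$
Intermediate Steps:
$b{\left(H,a \right)} = 10$ ($b{\left(H,a \right)} = \left(-1\right) \left(-10\right) = 10$)
$C{\left(k,n \right)} = -93 + k$ ($C{\left(k,n \right)} = k - 93 = -93 + k$)
$\frac{C{\left(-311,b{\left(2,-2 \right)} \right)}}{90051} = \frac{-93 - 311}{90051} = \left(-404\right) \frac{1}{90051} = - \frac{404}{90051}$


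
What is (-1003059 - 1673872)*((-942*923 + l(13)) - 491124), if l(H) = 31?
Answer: 3642122564429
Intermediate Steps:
(-1003059 - 1673872)*((-942*923 + l(13)) - 491124) = (-1003059 - 1673872)*((-942*923 + 31) - 491124) = -2676931*((-869466 + 31) - 491124) = -2676931*(-869435 - 491124) = -2676931*(-1360559) = 3642122564429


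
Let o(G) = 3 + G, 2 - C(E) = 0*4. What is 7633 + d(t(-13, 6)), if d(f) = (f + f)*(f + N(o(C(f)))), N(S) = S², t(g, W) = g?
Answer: 7321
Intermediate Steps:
C(E) = 2 (C(E) = 2 - 0*4 = 2 - 1*0 = 2 + 0 = 2)
d(f) = 2*f*(25 + f) (d(f) = (f + f)*(f + (3 + 2)²) = (2*f)*(f + 5²) = (2*f)*(f + 25) = (2*f)*(25 + f) = 2*f*(25 + f))
7633 + d(t(-13, 6)) = 7633 + 2*(-13)*(25 - 13) = 7633 + 2*(-13)*12 = 7633 - 312 = 7321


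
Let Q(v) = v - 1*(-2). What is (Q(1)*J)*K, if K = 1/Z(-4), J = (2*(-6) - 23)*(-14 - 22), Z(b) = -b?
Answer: 945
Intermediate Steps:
Q(v) = 2 + v (Q(v) = v + 2 = 2 + v)
J = 1260 (J = (-12 - 23)*(-36) = -35*(-36) = 1260)
K = ¼ (K = 1/(-1*(-4)) = 1/4 = ¼ ≈ 0.25000)
(Q(1)*J)*K = ((2 + 1)*1260)*(¼) = (3*1260)*(¼) = 3780*(¼) = 945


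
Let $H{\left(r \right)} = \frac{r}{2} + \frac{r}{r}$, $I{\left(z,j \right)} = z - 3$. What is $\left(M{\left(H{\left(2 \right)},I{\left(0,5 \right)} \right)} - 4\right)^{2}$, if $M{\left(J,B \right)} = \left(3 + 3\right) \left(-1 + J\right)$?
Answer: $4$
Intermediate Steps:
$I{\left(z,j \right)} = -3 + z$
$H{\left(r \right)} = 1 + \frac{r}{2}$ ($H{\left(r \right)} = r \frac{1}{2} + 1 = \frac{r}{2} + 1 = 1 + \frac{r}{2}$)
$M{\left(J,B \right)} = -6 + 6 J$ ($M{\left(J,B \right)} = 6 \left(-1 + J\right) = -6 + 6 J$)
$\left(M{\left(H{\left(2 \right)},I{\left(0,5 \right)} \right)} - 4\right)^{2} = \left(\left(-6 + 6 \left(1 + \frac{1}{2} \cdot 2\right)\right) - 4\right)^{2} = \left(\left(-6 + 6 \left(1 + 1\right)\right) - 4\right)^{2} = \left(\left(-6 + 6 \cdot 2\right) - 4\right)^{2} = \left(\left(-6 + 12\right) - 4\right)^{2} = \left(6 - 4\right)^{2} = 2^{2} = 4$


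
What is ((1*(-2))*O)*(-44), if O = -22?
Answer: -1936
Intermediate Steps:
((1*(-2))*O)*(-44) = ((1*(-2))*(-22))*(-44) = -2*(-22)*(-44) = 44*(-44) = -1936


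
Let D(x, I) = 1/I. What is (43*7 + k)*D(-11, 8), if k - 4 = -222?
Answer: 83/8 ≈ 10.375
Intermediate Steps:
D(x, I) = 1/I
k = -218 (k = 4 - 222 = -218)
(43*7 + k)*D(-11, 8) = (43*7 - 218)/8 = (301 - 218)*(1/8) = 83*(1/8) = 83/8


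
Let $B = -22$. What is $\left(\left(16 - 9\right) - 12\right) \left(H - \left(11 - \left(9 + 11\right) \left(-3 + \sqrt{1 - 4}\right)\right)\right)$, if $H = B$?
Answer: $465 - 100 i \sqrt{3} \approx 465.0 - 173.21 i$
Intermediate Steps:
$H = -22$
$\left(\left(16 - 9\right) - 12\right) \left(H - \left(11 - \left(9 + 11\right) \left(-3 + \sqrt{1 - 4}\right)\right)\right) = \left(\left(16 - 9\right) - 12\right) \left(-22 - \left(11 - \left(9 + 11\right) \left(-3 + \sqrt{1 - 4}\right)\right)\right) = \left(7 - 12\right) \left(-22 - \left(11 - 20 \left(-3 + \sqrt{-3}\right)\right)\right) = - 5 \left(-22 - \left(11 - 20 \left(-3 + i \sqrt{3}\right)\right)\right) = - 5 \left(-22 - \left(71 - 20 i \sqrt{3}\right)\right) = - 5 \left(-93 + 20 i \sqrt{3}\right) = 465 - 100 i \sqrt{3}$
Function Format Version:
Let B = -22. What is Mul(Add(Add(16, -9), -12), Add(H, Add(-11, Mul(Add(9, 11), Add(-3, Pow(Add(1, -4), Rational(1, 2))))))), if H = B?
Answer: Add(465, Mul(-100, I, Pow(3, Rational(1, 2)))) ≈ Add(465.00, Mul(-173.21, I))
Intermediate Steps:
H = -22
Mul(Add(Add(16, -9), -12), Add(H, Add(-11, Mul(Add(9, 11), Add(-3, Pow(Add(1, -4), Rational(1, 2))))))) = Mul(Add(Add(16, -9), -12), Add(-22, Add(-11, Mul(Add(9, 11), Add(-3, Pow(Add(1, -4), Rational(1, 2))))))) = Mul(Add(7, -12), Add(-22, Add(-11, Mul(20, Add(-3, Pow(-3, Rational(1, 2))))))) = Mul(-5, Add(-22, Add(-11, Mul(20, Add(-3, Mul(I, Pow(3, Rational(1, 2)))))))) = Mul(-5, Add(-22, Add(-11, Add(-60, Mul(20, I, Pow(3, Rational(1, 2))))))) = Mul(-5, Add(-22, Add(-71, Mul(20, I, Pow(3, Rational(1, 2)))))) = Mul(-5, Add(-93, Mul(20, I, Pow(3, Rational(1, 2))))) = Add(465, Mul(-100, I, Pow(3, Rational(1, 2))))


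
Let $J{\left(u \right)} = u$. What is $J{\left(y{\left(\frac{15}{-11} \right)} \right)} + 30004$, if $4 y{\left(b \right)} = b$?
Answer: $\frac{1320161}{44} \approx 30004.0$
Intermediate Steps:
$y{\left(b \right)} = \frac{b}{4}$
$J{\left(y{\left(\frac{15}{-11} \right)} \right)} + 30004 = \frac{15 \frac{1}{-11}}{4} + 30004 = \frac{15 \left(- \frac{1}{11}\right)}{4} + 30004 = \frac{1}{4} \left(- \frac{15}{11}\right) + 30004 = - \frac{15}{44} + 30004 = \frac{1320161}{44}$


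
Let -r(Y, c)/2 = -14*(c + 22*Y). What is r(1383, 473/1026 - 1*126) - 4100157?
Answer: -1668144719/513 ≈ -3.2517e+6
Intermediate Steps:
r(Y, c) = 28*c + 616*Y (r(Y, c) = -(-28)*(c + 22*Y) = -2*(-308*Y - 14*c) = 28*c + 616*Y)
r(1383, 473/1026 - 1*126) - 4100157 = (28*(473/1026 - 1*126) + 616*1383) - 4100157 = (28*(473*(1/1026) - 126) + 851928) - 4100157 = (28*(473/1026 - 126) + 851928) - 4100157 = (28*(-128803/1026) + 851928) - 4100157 = (-1803242/513 + 851928) - 4100157 = 435235822/513 - 4100157 = -1668144719/513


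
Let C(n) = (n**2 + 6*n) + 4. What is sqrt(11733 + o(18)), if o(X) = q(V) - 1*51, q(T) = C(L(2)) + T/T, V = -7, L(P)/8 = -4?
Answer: 3*sqrt(1391) ≈ 111.89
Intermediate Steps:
L(P) = -32 (L(P) = 8*(-4) = -32)
C(n) = 4 + n**2 + 6*n
q(T) = 837 (q(T) = (4 + (-32)**2 + 6*(-32)) + T/T = (4 + 1024 - 192) + 1 = 836 + 1 = 837)
o(X) = 786 (o(X) = 837 - 1*51 = 837 - 51 = 786)
sqrt(11733 + o(18)) = sqrt(11733 + 786) = sqrt(12519) = 3*sqrt(1391)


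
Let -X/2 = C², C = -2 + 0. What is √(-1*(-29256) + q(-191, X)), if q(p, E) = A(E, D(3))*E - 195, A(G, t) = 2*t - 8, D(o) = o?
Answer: √29077 ≈ 170.52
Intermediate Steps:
C = -2
A(G, t) = -8 + 2*t
X = -8 (X = -2*(-2)² = -2*4 = -8)
q(p, E) = -195 - 2*E (q(p, E) = (-8 + 2*3)*E - 195 = (-8 + 6)*E - 195 = -2*E - 195 = -195 - 2*E)
√(-1*(-29256) + q(-191, X)) = √(-1*(-29256) + (-195 - 2*(-8))) = √(29256 + (-195 + 16)) = √(29256 - 179) = √29077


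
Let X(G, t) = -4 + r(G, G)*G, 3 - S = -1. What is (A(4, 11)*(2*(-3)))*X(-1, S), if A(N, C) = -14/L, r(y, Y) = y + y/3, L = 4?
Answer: -56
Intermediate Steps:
S = 4 (S = 3 - 1*(-1) = 3 + 1 = 4)
r(y, Y) = 4*y/3 (r(y, Y) = y + y*(⅓) = y + y/3 = 4*y/3)
X(G, t) = -4 + 4*G²/3 (X(G, t) = -4 + (4*G/3)*G = -4 + 4*G²/3)
A(N, C) = -7/2 (A(N, C) = -14/4 = -14*¼ = -7/2)
(A(4, 11)*(2*(-3)))*X(-1, S) = (-7*(-3))*(-4 + (4/3)*(-1)²) = (-7/2*(-6))*(-4 + (4/3)*1) = 21*(-4 + 4/3) = 21*(-8/3) = -56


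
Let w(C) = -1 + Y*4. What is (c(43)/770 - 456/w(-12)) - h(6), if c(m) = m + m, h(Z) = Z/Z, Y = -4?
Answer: 169746/6545 ≈ 25.935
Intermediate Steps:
h(Z) = 1
c(m) = 2*m
w(C) = -17 (w(C) = -1 - 4*4 = -1 - 16 = -17)
(c(43)/770 - 456/w(-12)) - h(6) = ((2*43)/770 - 456/(-17)) - 1*1 = (86*(1/770) - 456*(-1/17)) - 1 = (43/385 + 456/17) - 1 = 176291/6545 - 1 = 169746/6545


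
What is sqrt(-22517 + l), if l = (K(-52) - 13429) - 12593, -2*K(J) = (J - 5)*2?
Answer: I*sqrt(48482) ≈ 220.19*I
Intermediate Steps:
K(J) = 5 - J (K(J) = -(J - 5)*2/2 = -(-5 + J)*2/2 = -(-10 + 2*J)/2 = 5 - J)
l = -25965 (l = ((5 - 1*(-52)) - 13429) - 12593 = ((5 + 52) - 13429) - 12593 = (57 - 13429) - 12593 = -13372 - 12593 = -25965)
sqrt(-22517 + l) = sqrt(-22517 - 25965) = sqrt(-48482) = I*sqrt(48482)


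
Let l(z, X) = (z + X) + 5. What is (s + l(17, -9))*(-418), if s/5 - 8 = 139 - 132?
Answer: -36784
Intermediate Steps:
s = 75 (s = 40 + 5*(139 - 132) = 40 + 5*7 = 40 + 35 = 75)
l(z, X) = 5 + X + z (l(z, X) = (X + z) + 5 = 5 + X + z)
(s + l(17, -9))*(-418) = (75 + (5 - 9 + 17))*(-418) = (75 + 13)*(-418) = 88*(-418) = -36784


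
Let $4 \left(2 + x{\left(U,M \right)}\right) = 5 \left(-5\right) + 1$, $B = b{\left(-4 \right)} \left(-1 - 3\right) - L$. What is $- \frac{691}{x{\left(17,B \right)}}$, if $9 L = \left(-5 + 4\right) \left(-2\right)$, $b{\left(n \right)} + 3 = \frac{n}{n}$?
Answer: $\frac{691}{8} \approx 86.375$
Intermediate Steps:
$b{\left(n \right)} = -2$ ($b{\left(n \right)} = -3 + \frac{n}{n} = -3 + 1 = -2$)
$L = \frac{2}{9}$ ($L = \frac{\left(-5 + 4\right) \left(-2\right)}{9} = \frac{\left(-1\right) \left(-2\right)}{9} = \frac{1}{9} \cdot 2 = \frac{2}{9} \approx 0.22222$)
$B = \frac{70}{9}$ ($B = - 2 \left(-1 - 3\right) - \frac{2}{9} = \left(-2\right) \left(-4\right) - \frac{2}{9} = 8 - \frac{2}{9} = \frac{70}{9} \approx 7.7778$)
$x{\left(U,M \right)} = -8$ ($x{\left(U,M \right)} = -2 + \frac{5 \left(-5\right) + 1}{4} = -2 + \frac{-25 + 1}{4} = -2 + \frac{1}{4} \left(-24\right) = -2 - 6 = -8$)
$- \frac{691}{x{\left(17,B \right)}} = - \frac{691}{-8} = \left(-691\right) \left(- \frac{1}{8}\right) = \frac{691}{8}$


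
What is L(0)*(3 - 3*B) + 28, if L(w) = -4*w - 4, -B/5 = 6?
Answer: -344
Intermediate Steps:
B = -30 (B = -5*6 = -30)
L(w) = -4 - 4*w
L(0)*(3 - 3*B) + 28 = (-4 - 4*0)*(3 - 3*(-30)) + 28 = (-4 + 0)*(3 + 90) + 28 = -4*93 + 28 = -372 + 28 = -344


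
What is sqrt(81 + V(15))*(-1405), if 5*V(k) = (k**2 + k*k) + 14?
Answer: -281*sqrt(4345) ≈ -18523.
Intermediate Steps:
V(k) = 14/5 + 2*k**2/5 (V(k) = ((k**2 + k*k) + 14)/5 = ((k**2 + k**2) + 14)/5 = (2*k**2 + 14)/5 = (14 + 2*k**2)/5 = 14/5 + 2*k**2/5)
sqrt(81 + V(15))*(-1405) = sqrt(81 + (14/5 + (2/5)*15**2))*(-1405) = sqrt(81 + (14/5 + (2/5)*225))*(-1405) = sqrt(81 + (14/5 + 90))*(-1405) = sqrt(81 + 464/5)*(-1405) = sqrt(869/5)*(-1405) = (sqrt(4345)/5)*(-1405) = -281*sqrt(4345)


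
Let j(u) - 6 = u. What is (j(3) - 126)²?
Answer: 13689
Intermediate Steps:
j(u) = 6 + u
(j(3) - 126)² = ((6 + 3) - 126)² = (9 - 126)² = (-117)² = 13689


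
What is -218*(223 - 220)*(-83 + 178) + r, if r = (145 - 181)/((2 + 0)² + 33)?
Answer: -2298846/37 ≈ -62131.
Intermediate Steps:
r = -36/37 (r = -36/(2² + 33) = -36/(4 + 33) = -36/37 ≈ -0.97297)
-218*(223 - 220)*(-83 + 178) + r = -218*(223 - 220)*(-83 + 178) - 36/37 = -654*95 - 36/37 = -218*285 - 36/37 = -62130 - 36/37 = -2298846/37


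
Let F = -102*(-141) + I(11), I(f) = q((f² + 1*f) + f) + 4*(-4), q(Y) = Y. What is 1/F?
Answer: 1/14509 ≈ 6.8923e-5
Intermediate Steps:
I(f) = -16 + f² + 2*f (I(f) = ((f² + 1*f) + f) + 4*(-4) = ((f² + f) + f) - 16 = ((f + f²) + f) - 16 = (f² + 2*f) - 16 = -16 + f² + 2*f)
F = 14509 (F = -102*(-141) + (-16 + 11*(2 + 11)) = 14382 + (-16 + 11*13) = 14382 + (-16 + 143) = 14382 + 127 = 14509)
1/F = 1/14509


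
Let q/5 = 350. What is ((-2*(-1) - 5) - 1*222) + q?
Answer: 1525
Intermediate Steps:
q = 1750 (q = 5*350 = 1750)
((-2*(-1) - 5) - 1*222) + q = ((-2*(-1) - 5) - 1*222) + 1750 = ((2 - 5) - 222) + 1750 = (-3 - 222) + 1750 = -225 + 1750 = 1525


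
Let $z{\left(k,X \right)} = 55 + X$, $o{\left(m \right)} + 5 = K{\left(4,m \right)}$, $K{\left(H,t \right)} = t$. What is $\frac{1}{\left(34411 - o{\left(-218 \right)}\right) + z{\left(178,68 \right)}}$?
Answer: $\frac{1}{34757} \approx 2.8771 \cdot 10^{-5}$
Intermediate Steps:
$o{\left(m \right)} = -5 + m$
$\frac{1}{\left(34411 - o{\left(-218 \right)}\right) + z{\left(178,68 \right)}} = \frac{1}{\left(34411 - \left(-5 - 218\right)\right) + \left(55 + 68\right)} = \frac{1}{\left(34411 - -223\right) + 123} = \frac{1}{\left(34411 + 223\right) + 123} = \frac{1}{34634 + 123} = \frac{1}{34757}$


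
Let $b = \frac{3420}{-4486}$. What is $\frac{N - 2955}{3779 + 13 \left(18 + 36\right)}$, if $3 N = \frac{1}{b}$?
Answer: $- \frac{15161393}{22987530} \approx -0.65955$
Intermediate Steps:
$b = - \frac{1710}{2243}$ ($b = 3420 \left(- \frac{1}{4486}\right) = - \frac{1710}{2243} \approx -0.76237$)
$N = - \frac{2243}{5130}$ ($N = \frac{1}{3 \left(- \frac{1710}{2243}\right)} = \frac{1}{3} \left(- \frac{2243}{1710}\right) = - \frac{2243}{5130} \approx -0.43723$)
$\frac{N - 2955}{3779 + 13 \left(18 + 36\right)} = \frac{- \frac{2243}{5130} - 2955}{3779 + 13 \left(18 + 36\right)} = - \frac{15161393}{5130 \left(3779 + 13 \cdot 54\right)} = - \frac{15161393}{5130 \left(3779 + 702\right)} = - \frac{15161393}{5130 \cdot 4481} = \left(- \frac{15161393}{5130}\right) \frac{1}{4481} = - \frac{15161393}{22987530}$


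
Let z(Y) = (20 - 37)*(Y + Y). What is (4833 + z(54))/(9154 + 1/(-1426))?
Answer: 1424574/4351201 ≈ 0.32740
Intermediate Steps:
z(Y) = -34*Y
(4833 + z(54))/(9154 + 1/(-1426)) = (4833 - 34*54)/(9154 + 1/(-1426)) = (4833 - 1836)/(9154 - 1/1426) = 2997/(13053603/1426) = 2997*(1426/13053603) = 1424574/4351201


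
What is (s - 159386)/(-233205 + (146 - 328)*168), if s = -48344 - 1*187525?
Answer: 56465/37683 ≈ 1.4984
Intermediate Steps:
s = -235869 (s = -48344 - 187525 = -235869)
(s - 159386)/(-233205 + (146 - 328)*168) = (-235869 - 159386)/(-233205 + (146 - 328)*168) = -395255/(-233205 - 182*168) = -395255/(-233205 - 30576) = -395255/(-263781) = -395255*(-1/263781) = 56465/37683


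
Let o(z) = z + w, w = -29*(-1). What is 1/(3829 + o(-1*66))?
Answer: 1/3792 ≈ 0.00026371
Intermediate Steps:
w = 29
o(z) = 29 + z (o(z) = z + 29 = 29 + z)
1/(3829 + o(-1*66)) = 1/(3829 + (29 - 1*66)) = 1/(3829 + (29 - 66)) = 1/(3829 - 37) = 1/3792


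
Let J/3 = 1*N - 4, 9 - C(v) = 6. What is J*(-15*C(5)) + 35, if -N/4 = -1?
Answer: 35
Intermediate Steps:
N = 4 (N = -4*(-1) = 4)
C(v) = 3 (C(v) = 9 - 1*6 = 9 - 6 = 3)
J = 0 (J = 3*(1*4 - 4) = 3*(4 - 4) = 3*0 = 0)
J*(-15*C(5)) + 35 = 0*(-15*3) + 35 = 0*(-45) + 35 = 0 + 35 = 35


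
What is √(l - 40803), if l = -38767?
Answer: I*√79570 ≈ 282.08*I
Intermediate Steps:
√(l - 40803) = √(-38767 - 40803) = √(-79570) = I*√79570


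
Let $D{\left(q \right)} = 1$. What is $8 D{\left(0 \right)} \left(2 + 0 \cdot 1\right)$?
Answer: $16$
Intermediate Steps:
$8 D{\left(0 \right)} \left(2 + 0 \cdot 1\right) = 8 \cdot 1 \left(2 + 0 \cdot 1\right) = 8 \left(2 + 0\right) = 8 \cdot 2 = 16$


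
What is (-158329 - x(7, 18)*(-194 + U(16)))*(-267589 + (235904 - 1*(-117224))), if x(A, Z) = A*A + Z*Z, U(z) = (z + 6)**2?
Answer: -22796057961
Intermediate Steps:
U(z) = (6 + z)**2
x(A, Z) = A**2 + Z**2
(-158329 - x(7, 18)*(-194 + U(16)))*(-267589 + (235904 - 1*(-117224))) = (-158329 - (7**2 + 18**2)*(-194 + (6 + 16)**2))*(-267589 + (235904 - 1*(-117224))) = (-158329 - (49 + 324)*(-194 + 22**2))*(-267589 + (235904 + 117224)) = (-158329 - 373*(-194 + 484))*(-267589 + 353128) = (-158329 - 373*290)*85539 = (-158329 - 1*108170)*85539 = (-158329 - 108170)*85539 = -266499*85539 = -22796057961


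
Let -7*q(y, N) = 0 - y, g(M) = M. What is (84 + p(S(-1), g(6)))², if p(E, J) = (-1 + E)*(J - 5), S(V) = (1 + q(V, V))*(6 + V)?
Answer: 373321/49 ≈ 7618.8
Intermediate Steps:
q(y, N) = y/7 (q(y, N) = -(0 - y)/7 = -(-1)*y/7 = y/7)
S(V) = (1 + V/7)*(6 + V)
p(E, J) = (-1 + E)*(-5 + J)
(84 + p(S(-1), g(6)))² = (84 + (5 - 1*6 - 5*(6 + (⅐)*(-1)² + (13/7)*(-1)) + (6 + (⅐)*(-1)² + (13/7)*(-1))*6))² = (84 + (5 - 6 - 5*(6 + (⅐)*1 - 13/7) + (6 + (⅐)*1 - 13/7)*6))² = (84 + (5 - 6 - 5*(6 + ⅐ - 13/7) + (6 + ⅐ - 13/7)*6))² = (84 + (5 - 6 - 5*30/7 + (30/7)*6))² = (84 + (5 - 6 - 150/7 + 180/7))² = (84 + 23/7)² = (611/7)² = 373321/49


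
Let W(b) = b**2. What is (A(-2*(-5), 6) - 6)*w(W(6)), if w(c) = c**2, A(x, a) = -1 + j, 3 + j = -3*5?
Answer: -32400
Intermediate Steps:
j = -18 (j = -3 - 3*5 = -3 - 15 = -18)
A(x, a) = -19 (A(x, a) = -1 - 18 = -19)
(A(-2*(-5), 6) - 6)*w(W(6)) = (-19 - 6)*(6**2)**2 = -25*36**2 = -25*1296 = -32400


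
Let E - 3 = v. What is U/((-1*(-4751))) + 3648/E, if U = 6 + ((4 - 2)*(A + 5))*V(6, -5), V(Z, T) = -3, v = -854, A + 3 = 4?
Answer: -17357178/4043101 ≈ -4.2930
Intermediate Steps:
A = 1 (A = -3 + 4 = 1)
E = -851 (E = 3 - 854 = -851)
U = -30 (U = 6 + ((4 - 2)*(1 + 5))*(-3) = 6 + (2*6)*(-3) = 6 + 12*(-3) = 6 - 36 = -30)
U/((-1*(-4751))) + 3648/E = -30/((-1*(-4751))) + 3648/(-851) = -30/4751 + 3648*(-1/851) = -30*1/4751 - 3648/851 = -30/4751 - 3648/851 = -17357178/4043101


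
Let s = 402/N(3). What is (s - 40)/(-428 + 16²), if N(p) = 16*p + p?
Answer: 273/1462 ≈ 0.18673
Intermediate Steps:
N(p) = 17*p
s = 134/17 (s = 402/((17*3)) = 402/51 = 402*(1/51) = 134/17 ≈ 7.8824)
(s - 40)/(-428 + 16²) = (134/17 - 40)/(-428 + 16²) = -546/(17*(-428 + 256)) = -546/17/(-172) = -546/17*(-1/172) = 273/1462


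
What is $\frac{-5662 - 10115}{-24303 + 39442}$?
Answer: $- \frac{15777}{15139} \approx -1.0421$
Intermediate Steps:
$\frac{-5662 - 10115}{-24303 + 39442} = - \frac{15777}{15139}$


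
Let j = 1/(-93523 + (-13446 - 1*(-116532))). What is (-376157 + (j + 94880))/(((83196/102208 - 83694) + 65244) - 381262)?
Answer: 2749243881056/3906837504467 ≈ 0.70370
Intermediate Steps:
j = 1/9563 (j = 1/(-93523 + (-13446 + 116532)) = 1/(-93523 + 103086) = 1/9563 ≈ 0.00010457)
(-376157 + (j + 94880))/(((83196/102208 - 83694) + 65244) - 381262) = (-376157 + (1/9563 + 94880))/(((83196/102208 - 83694) + 65244) - 381262) = (-376157 + 907337441/9563)/(((83196*(1/102208) - 83694) + 65244) - 381262) = -2689851950/(9563*(((20799/25552 - 83694) + 65244) - 381262)) = -2689851950/(9563*((-2138528289/25552 + 65244) - 381262)) = -2689851950/(9563*(-471413601/25552 - 381262)) = -2689851950/(9563*(-10213420225/25552)) = -2689851950/9563*(-25552/10213420225) = 2749243881056/3906837504467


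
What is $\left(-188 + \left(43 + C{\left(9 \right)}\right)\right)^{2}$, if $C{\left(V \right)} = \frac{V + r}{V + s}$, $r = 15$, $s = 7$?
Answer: $\frac{82369}{4} \approx 20592.0$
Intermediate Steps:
$C{\left(V \right)} = \frac{15 + V}{7 + V}$ ($C{\left(V \right)} = \frac{V + 15}{V + 7} = \frac{15 + V}{7 + V}$)
$\left(-188 + \left(43 + C{\left(9 \right)}\right)\right)^{2} = \left(-188 + \left(43 + \frac{15 + 9}{7 + 9}\right)\right)^{2} = \left(-188 + \left(43 + \frac{1}{16} \cdot 24\right)\right)^{2} = \left(-188 + \left(43 + \frac{3}{2}\right)\right)^{2} = \left(-188 + \frac{89}{2}\right)^{2} = \left(- \frac{287}{2}\right)^{2} = \frac{82369}{4}$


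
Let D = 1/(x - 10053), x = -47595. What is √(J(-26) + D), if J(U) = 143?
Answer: √29701917789/14412 ≈ 11.958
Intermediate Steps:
D = -1/57648 (D = 1/(-47595 - 10053) = 1/(-57648) = -1/57648 ≈ -1.7347e-5)
√(J(-26) + D) = √(143 - 1/57648) = √(8243663/57648) = √29701917789/14412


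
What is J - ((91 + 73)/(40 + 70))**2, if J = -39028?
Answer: -118066424/3025 ≈ -39030.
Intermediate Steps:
J - ((91 + 73)/(40 + 70))**2 = -39028 - ((91 + 73)/(40 + 70))**2 = -39028 - (164/110)**2 = -39028 - (164*(1/110))**2 = -39028 - (82/55)**2 = -39028 - 1*6724/3025 = -39028 - 6724/3025 = -118066424/3025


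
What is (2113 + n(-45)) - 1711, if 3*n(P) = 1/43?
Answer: 51859/129 ≈ 402.01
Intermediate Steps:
n(P) = 1/129 (n(P) = (⅓)/43 = (⅓)*(1/43) = 1/129)
(2113 + n(-45)) - 1711 = (2113 + 1/129) - 1711 = 272578/129 - 1711 = 51859/129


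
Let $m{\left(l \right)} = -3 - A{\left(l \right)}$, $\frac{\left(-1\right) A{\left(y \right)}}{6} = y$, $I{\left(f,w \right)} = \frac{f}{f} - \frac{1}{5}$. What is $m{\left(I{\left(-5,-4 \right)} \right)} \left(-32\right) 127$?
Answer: $- \frac{36576}{5} \approx -7315.2$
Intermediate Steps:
$I{\left(f,w \right)} = \frac{4}{5}$ ($I{\left(f,w \right)} = 1 - \frac{1}{5} = \frac{4}{5}$)
$A{\left(y \right)} = - 6 y$
$m{\left(l \right)} = -3 + 6 l$ ($m{\left(l \right)} = -3 - - 6 l = -3 + 6 l$)
$m{\left(I{\left(-5,-4 \right)} \right)} \left(-32\right) 127 = \left(-3 + 6 \cdot \frac{4}{5}\right) \left(-32\right) 127 = \left(-3 + \frac{24}{5}\right) \left(-32\right) 127 = \frac{9}{5} \left(-32\right) 127 = \left(- \frac{288}{5}\right) 127 = - \frac{36576}{5}$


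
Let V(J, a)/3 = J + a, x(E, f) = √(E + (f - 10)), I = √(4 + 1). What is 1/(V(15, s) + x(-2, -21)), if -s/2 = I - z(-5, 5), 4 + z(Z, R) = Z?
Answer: -1/(9 + 6*√5 - I*√33) ≈ -0.041861 - 0.010728*I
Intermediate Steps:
z(Z, R) = -4 + Z
I = √5 ≈ 2.2361
x(E, f) = √(-10 + E + f) (x(E, f) = √(E + (-10 + f)) = √(-10 + E + f))
s = -18 - 2*√5 (s = -2*(√5 - (-4 - 5)) = -2*(√5 - 1*(-9)) = -2*(√5 + 9) = -2*(9 + √5) = -18 - 2*√5 ≈ -22.472)
V(J, a) = 3*J + 3*a (V(J, a) = 3*(J + a) = 3*J + 3*a)
1/(V(15, s) + x(-2, -21)) = 1/((3*15 + 3*(-18 - 2*√5)) + √(-10 - 2 - 21)) = 1/((45 + (-54 - 6*√5)) + √(-33)) = 1/((-9 - 6*√5) + I*√33) = 1/(-9 - 6*√5 + I*√33)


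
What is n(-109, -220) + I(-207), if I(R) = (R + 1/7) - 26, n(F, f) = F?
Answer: -2393/7 ≈ -341.86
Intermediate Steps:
I(R) = -181/7 + R (I(R) = (R + ⅐) - 26 = (⅐ + R) - 26 = -181/7 + R)
n(-109, -220) + I(-207) = -109 + (-181/7 - 207) = -109 - 1630/7 = -2393/7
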